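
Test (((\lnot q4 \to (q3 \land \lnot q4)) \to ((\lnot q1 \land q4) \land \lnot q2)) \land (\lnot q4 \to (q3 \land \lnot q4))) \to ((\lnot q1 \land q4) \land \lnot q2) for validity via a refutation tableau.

Assume the negation and expand:
Initial set: {F ((((\lnot q4 \to (q3 \land \lnot q4)) \to ((\lnot q1 \land q4) \land \lnot q2)) \land (\lnot q4 \to (q3 \land \lnot q4))) \to ((\lnot q1 \land q4) \land \lnot q2))}.
F ((((\lnot q4 \to (q3 \land \lnot q4)) \to ((\lnot q1 \land q4) \land \lnot q2)) \land (\lnot q4 \to (q3 \land \lnot q4))) \to ((\lnot q1 \land q4) \land \lnot q2)): α-rule — add T (((\lnot q4 \to (q3 \land \lnot q4)) \to ((\lnot q1 \land q4) \land \lnot q2)) \land (\lnot q4 \to (q3 \land \lnot q4))), F ((\lnot q1 \land q4) \land \lnot q2).
T (((\lnot q4 \to (q3 \land \lnot q4)) \to ((\lnot q1 \land q4) \land \lnot q2)) \land (\lnot q4 \to (q3 \land \lnot q4))): α-rule — add T ((\lnot q4 \to (q3 \land \lnot q4)) \to ((\lnot q1 \land q4) \land \lnot q2)), T (\lnot q4 \to (q3 \land \lnot q4)).
F ((\lnot q1 \land q4) \land \lnot q2): β-rule — branch into F (\lnot q1 \land q4)  //  F \lnot q2.
  branch 1 (add F (\lnot q1 \land q4)):
    T ((\lnot q4 \to (q3 \land \lnot q4)) \to ((\lnot q1 \land q4) \land \lnot q2)): β-rule — branch into F (\lnot q4 \to (q3 \land \lnot q4))  //  T ((\lnot q1 \land q4) \land \lnot q2).
      branch 1.1 (add F (\lnot q4 \to (q3 \land \lnot q4))):
        F (\lnot q4 \to (q3 \land \lnot q4)): α-rule — add T \lnot q4, F (q3 \land \lnot q4).
        T (\lnot q4 \to (q3 \land \lnot q4)): β-rule — branch into F \lnot q4  //  T (q3 \land \lnot q4).
          branch 1.1.1 (add F \lnot q4):
            × closes — contains both q4 and \lnot q4.
          branch 1.1.2 (add T (q3 \land \lnot q4)):
            T (q3 \land \lnot q4): α-rule — add T q3, T \lnot q4.
            F (\lnot q1 \land q4): β-rule — branch into F \lnot q1  //  F q4.
              branch 1.1.2.1 (add F \lnot q1):
                F (q3 \land \lnot q4): β-rule — branch into F q3  //  F \lnot q4.
                  branch 1.1.2.1.1 (add F q3):
                    × closes — contains both q3 and \lnot q3.
                  branch 1.1.2.1.2 (add F \lnot q4):
                    × closes — contains both q4 and \lnot q4.
              branch 1.1.2.2 (add F q4):
                F (q3 \land \lnot q4): β-rule — branch into F q3  //  F \lnot q4.
                  branch 1.1.2.2.1 (add F q3):
                    × closes — contains both q3 and \lnot q3.
                  branch 1.1.2.2.2 (add F \lnot q4):
                    × closes — contains both q4 and \lnot q4.
      branch 1.2 (add T ((\lnot q1 \land q4) \land \lnot q2)):
        T ((\lnot q1 \land q4) \land \lnot q2): α-rule — add T (\lnot q1 \land q4), T \lnot q2.
        T (\lnot q1 \land q4): α-rule — add T \lnot q1, T q4.
        T (\lnot q4 \to (q3 \land \lnot q4)): β-rule — branch into F \lnot q4  //  T (q3 \land \lnot q4).
          branch 1.2.1 (add F \lnot q4):
            F (\lnot q1 \land q4): β-rule — branch into F \lnot q1  //  F q4.
              branch 1.2.1.1 (add F \lnot q1):
                × closes — contains both q1 and \lnot q1.
              branch 1.2.1.2 (add F q4):
                × closes — contains both q4 and \lnot q4.
          branch 1.2.2 (add T (q3 \land \lnot q4)):
            T (q3 \land \lnot q4): α-rule — add T q3, T \lnot q4.
            × closes — contains both q4 and \lnot q4.
  branch 2 (add F \lnot q2):
    T ((\lnot q4 \to (q3 \land \lnot q4)) \to ((\lnot q1 \land q4) \land \lnot q2)): β-rule — branch into F (\lnot q4 \to (q3 \land \lnot q4))  //  T ((\lnot q1 \land q4) \land \lnot q2).
      branch 2.1 (add F (\lnot q4 \to (q3 \land \lnot q4))):
        F (\lnot q4 \to (q3 \land \lnot q4)): α-rule — add T \lnot q4, F (q3 \land \lnot q4).
        T (\lnot q4 \to (q3 \land \lnot q4)): β-rule — branch into F \lnot q4  //  T (q3 \land \lnot q4).
          branch 2.1.1 (add F \lnot q4):
            × closes — contains both q4 and \lnot q4.
          branch 2.1.2 (add T (q3 \land \lnot q4)):
            T (q3 \land \lnot q4): α-rule — add T q3, T \lnot q4.
            F (q3 \land \lnot q4): β-rule — branch into F q3  //  F \lnot q4.
              branch 2.1.2.1 (add F q3):
                × closes — contains both q3 and \lnot q3.
              branch 2.1.2.2 (add F \lnot q4):
                × closes — contains both q4 and \lnot q4.
      branch 2.2 (add T ((\lnot q1 \land q4) \land \lnot q2)):
        T ((\lnot q1 \land q4) \land \lnot q2): α-rule — add T (\lnot q1 \land q4), T \lnot q2.
        × closes — contains both q2 and \lnot q2.
All 12 branches close.
Every branch closed, so the negation is unsatisfiable and the formula is valid.

Valid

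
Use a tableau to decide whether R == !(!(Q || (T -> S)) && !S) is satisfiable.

Satisfiable

Initial set: {(R == !(!(Q || (T -> S)) && !S))}.
(R == !(!(Q || (T -> S)) && !S)): β-rule — branch into R, !(!(Q || (T -> S)) && !S)  //  !R, !!(!(Q || (T -> S)) && !S).
  branch 1 (add R, !(!(Q || (T -> S)) && !S)):
    !(!(Q || (T -> S)) && !S): β-rule — branch into !!(Q || (T -> S))  //  !!S.
      branch 1.1 (add !!(Q || (T -> S))):
        !!(Q || (T -> S)): β-rule — branch into Q  //  (T -> S).
          branch 1.1.1 (add Q):
            ○ open, literals {Q=1, R=1}.
          branch 1.1.2 (add (T -> S)):
            (T -> S): β-rule — branch into !T  //  S.
              branch 1.1.2.1 (add !T):
                ○ open, literals {R=1, T=0}.
              branch 1.1.2.2 (add S):
                ○ open, literals {R=1, S=1}.
      branch 1.2 (add !!S):
        ○ open, literals {R=1, S=1}.
  branch 2 (add !R, !!(!(Q || (T -> S)) && !S)):
    !!(!(Q || (T -> S)) && !S): α-rule — add !(Q || (T -> S)), !S.
    !(Q || (T -> S)): α-rule — add !Q, !(T -> S).
    !(T -> S): α-rule — add T, !S.
    ○ open, literals {Q=0, R=0, S=0, T=1}.
0 branches closed, 5 open.
An open branch gives a satisfying assignment: Q=1, R=1.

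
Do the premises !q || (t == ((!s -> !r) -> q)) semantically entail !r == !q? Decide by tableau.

Initial set: {T (!q || (t == ((!s -> !r) -> q))); F (!r == !q)}.
T (!q || (t == ((!s -> !r) -> q))): β-rule — branch into T !q  //  T (t == ((!s -> !r) -> q)).
  branch 1 (add T !q):
    F (!r == !q): β-rule — branch into T !r, F !q  //  F !r, T !q.
      branch 1.1 (add T !r, F !q):
        × closes — contains both q and !q.
      branch 1.2 (add F !r, T !q):
        ○ open, literals {q=false, r=true}.
  branch 2 (add T (t == ((!s -> !r) -> q))):
    F (!r == !q): β-rule — branch into T !r, F !q  //  F !r, T !q.
      branch 2.1 (add T !r, F !q):
        T (t == ((!s -> !r) -> q)): β-rule — branch into T t, T ((!s -> !r) -> q)  //  F t, F ((!s -> !r) -> q).
          branch 2.1.1 (add T t, T ((!s -> !r) -> q)):
            T ((!s -> !r) -> q): β-rule — branch into F (!s -> !r)  //  T q.
              branch 2.1.1.1 (add F (!s -> !r)):
                F (!s -> !r): α-rule — add T !s, F !r.
                × closes — contains both r and !r.
              branch 2.1.1.2 (add T q):
                ○ open, literals {q=true, r=false, t=true}.
          branch 2.1.2 (add F t, F ((!s -> !r) -> q)):
            F ((!s -> !r) -> q): α-rule — add T (!s -> !r), F q.
            × closes — contains both q and !q.
      branch 2.2 (add F !r, T !q):
        T (t == ((!s -> !r) -> q)): β-rule — branch into T t, T ((!s -> !r) -> q)  //  F t, F ((!s -> !r) -> q).
          branch 2.2.1 (add T t, T ((!s -> !r) -> q)):
            T ((!s -> !r) -> q): β-rule — branch into F (!s -> !r)  //  T q.
              branch 2.2.1.1 (add F (!s -> !r)):
                F (!s -> !r): α-rule — add T !s, F !r.
                ○ open, literals {q=false, r=true, s=false, t=true}.
              branch 2.2.1.2 (add T q):
                × closes — contains both q and !q.
          branch 2.2.2 (add F t, F ((!s -> !r) -> q)):
            F ((!s -> !r) -> q): α-rule — add T (!s -> !r), F q.
            T (!s -> !r): β-rule — branch into F !s  //  T !r.
              branch 2.2.2.1 (add F !s):
                ○ open, literals {q=false, r=true, s=true, t=false}.
              branch 2.2.2.2 (add T !r):
                × closes — contains both r and !r.
5 branches closed, 4 open.
An open branch gives a countermodel: q=false, r=true (unmentioned atoms arbitrary); the premises hold there but the conclusion fails.

No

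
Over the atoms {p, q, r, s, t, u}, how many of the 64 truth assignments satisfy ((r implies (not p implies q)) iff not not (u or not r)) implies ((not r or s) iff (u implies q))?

Initial set: {(((r implies (not p implies q)) iff not not (u or not r)) implies ((not r or s) iff (u implies q)))}.
(((r implies (not p implies q)) iff not not (u or not r)) implies ((not r or s) iff (u implies q))): β-rule — branch into not ((r implies (not p implies q)) iff not not (u or not r))  //  ((not r or s) iff (u implies q)).
  branch 1 (add not ((r implies (not p implies q)) iff not not (u or not r))):
    not ((r implies (not p implies q)) iff not not (u or not r)): β-rule — branch into (r implies (not p implies q)), not not not (u or not r)  //  not (r implies (not p implies q)), not not (u or not r).
      branch 1.1 (add (r implies (not p implies q)), not not not (u or not r)):
        not not not (u or not r): drop double negation, giving not (u or not r).
        not (u or not r): α-rule — add not u, not not r.
        (r implies (not p implies q)): β-rule — branch into not r  //  (not p implies q).
          branch 1.1.1 (add not r):
            × closes — contains both r and not r.
          branch 1.1.2 (add (not p implies q)):
            (not p implies q): β-rule — branch into not not p  //  q.
              branch 1.1.2.1 (add not not p):
                ○ open, literals {p=T, r=T, u=F}.
              branch 1.1.2.2 (add q):
                ○ open, literals {q=T, r=T, u=F}.
      branch 1.2 (add not (r implies (not p implies q)), not not (u or not r)):
        not (r implies (not p implies q)): α-rule — add r, not (not p implies q).
        not not (u or not r): drop double negation, giving (u or not r).
        not (not p implies q): α-rule — add not p, not q.
        (u or not r): β-rule — branch into u  //  not r.
          branch 1.2.1 (add u):
            ○ open, literals {p=F, q=F, r=T, u=T}.
          branch 1.2.2 (add not r):
            × closes — contains both r and not r.
  branch 2 (add ((not r or s) iff (u implies q))):
    ((not r or s) iff (u implies q)): β-rule — branch into (not r or s), (u implies q)  //  not (not r or s), not (u implies q).
      branch 2.1 (add (not r or s), (u implies q)):
        (not r or s): β-rule — branch into not r  //  s.
          branch 2.1.1 (add not r):
            (u implies q): β-rule — branch into not u  //  q.
              branch 2.1.1.1 (add not u):
                ○ open, literals {r=F, u=F}.
              branch 2.1.1.2 (add q):
                ○ open, literals {q=T, r=F}.
          branch 2.1.2 (add s):
            (u implies q): β-rule — branch into not u  //  q.
              branch 2.1.2.1 (add not u):
                ○ open, literals {s=T, u=F}.
              branch 2.1.2.2 (add q):
                ○ open, literals {q=T, s=T}.
      branch 2.2 (add not (not r or s), not (u implies q)):
        not (not r or s): α-rule — add not not r, not s.
        not (u implies q): α-rule — add u, not q.
        ○ open, literals {q=F, r=T, s=F, u=T}.
2 branches closed, 8 open.
Each open branch fixes some atoms; the unmentioned ones are free. Counting distinct full assignments: branch {p=T, r=T, u=F} (q, s, t) contributes 8 new; branch {q=T, r=T, u=F} (p, s, t) contributes 4 new; branch {p=F, q=F, r=T, u=T} (s, t) contributes 4 new; branch {r=F, u=F} (p, q, s, t) contributes 16 new; branch {q=T, r=F} (p, s, t, u) contributes 8 new; branch {s=T, u=F} (p, q, r, t) contributes 2 new; branch {q=T, s=T} (p, r, t, u) contributes 4 new; branch {q=F, r=T, s=F, u=T} (p, t) contributes 2 new. Total: 48.

48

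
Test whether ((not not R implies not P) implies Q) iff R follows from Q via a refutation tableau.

Initial set: {Q; not (((not not R implies not P) implies Q) iff R)}.
not (((not not R implies not P) implies Q) iff R): β-rule — branch into ((not not R implies not P) implies Q), not R  //  not ((not not R implies not P) implies Q), R.
  branch 1 (add ((not not R implies not P) implies Q), not R):
    ((not not R implies not P) implies Q): β-rule — branch into not (not not R implies not P)  //  Q.
      branch 1.1 (add not (not not R implies not P)):
        not (not not R implies not P): α-rule — add not not R, not not P.
        not not R: drop double negation, giving R.
        × closes — contains both R and not R.
      branch 1.2 (add Q):
        ○ open, literals {Q=1, R=0}.
  branch 2 (add not ((not not R implies not P) implies Q), R):
    not ((not not R implies not P) implies Q): α-rule — add (not not R implies not P), not Q.
    × closes — contains both Q and not Q.
2 branches closed, 1 open.
An open branch gives a countermodel: Q=1, R=0 (unmentioned atoms arbitrary); the premises hold there but the conclusion fails.

No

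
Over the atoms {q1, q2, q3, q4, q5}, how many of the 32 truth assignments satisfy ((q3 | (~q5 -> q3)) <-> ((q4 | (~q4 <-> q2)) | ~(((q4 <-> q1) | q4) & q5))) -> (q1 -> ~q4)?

Initial set: {(((q3 | (~q5 -> q3)) <-> ((q4 | (~q4 <-> q2)) | ~(((q4 <-> q1) | q4) & q5))) -> (q1 -> ~q4))}.
(((q3 | (~q5 -> q3)) <-> ((q4 | (~q4 <-> q2)) | ~(((q4 <-> q1) | q4) & q5))) -> (q1 -> ~q4)): β-rule — branch into ~((q3 | (~q5 -> q3)) <-> ((q4 | (~q4 <-> q2)) | ~(((q4 <-> q1) | q4) & q5)))  //  (q1 -> ~q4).
  branch 1 (add ~((q3 | (~q5 -> q3)) <-> ((q4 | (~q4 <-> q2)) | ~(((q4 <-> q1) | q4) & q5)))):
    ~((q3 | (~q5 -> q3)) <-> ((q4 | (~q4 <-> q2)) | ~(((q4 <-> q1) | q4) & q5))): β-rule — branch into (q3 | (~q5 -> q3)), ~((q4 | (~q4 <-> q2)) | ~(((q4 <-> q1) | q4) & q5))  //  ~(q3 | (~q5 -> q3)), ((q4 | (~q4 <-> q2)) | ~(((q4 <-> q1) | q4) & q5)).
      branch 1.1 (add (q3 | (~q5 -> q3)), ~((q4 | (~q4 <-> q2)) | ~(((q4 <-> q1) | q4) & q5))):
        ~((q4 | (~q4 <-> q2)) | ~(((q4 <-> q1) | q4) & q5)): α-rule — add ~(q4 | (~q4 <-> q2)), ~~(((q4 <-> q1) | q4) & q5).
        ~(q4 | (~q4 <-> q2)): α-rule — add ~q4, ~(~q4 <-> q2).
        ~~(((q4 <-> q1) | q4) & q5): α-rule — add ((q4 <-> q1) | q4), q5.
        (q3 | (~q5 -> q3)): β-rule — branch into q3  //  (~q5 -> q3).
          branch 1.1.1 (add q3):
            ~(~q4 <-> q2): β-rule — branch into ~q4, ~q2  //  ~~q4, q2.
              branch 1.1.1.1 (add ~q4, ~q2):
                ((q4 <-> q1) | q4): β-rule — branch into (q4 <-> q1)  //  q4.
                  branch 1.1.1.1.1 (add (q4 <-> q1)):
                    (q4 <-> q1): β-rule — branch into q4, q1  //  ~q4, ~q1.
                      branch 1.1.1.1.1.1 (add q4, q1):
                        × closes — contains both q4 and ~q4.
                      branch 1.1.1.1.1.2 (add ~q4, ~q1):
                        ○ open, literals {q1=false, q2=false, q3=true, q4=false, q5=true}.
                  branch 1.1.1.1.2 (add q4):
                    × closes — contains both q4 and ~q4.
              branch 1.1.1.2 (add ~~q4, q2):
                × closes — contains both q4 and ~q4.
          branch 1.1.2 (add (~q5 -> q3)):
            ~(~q4 <-> q2): β-rule — branch into ~q4, ~q2  //  ~~q4, q2.
              branch 1.1.2.1 (add ~q4, ~q2):
                ((q4 <-> q1) | q4): β-rule — branch into (q4 <-> q1)  //  q4.
                  branch 1.1.2.1.1 (add (q4 <-> q1)):
                    (~q5 -> q3): β-rule — branch into ~~q5  //  q3.
                      branch 1.1.2.1.1.1 (add ~~q5):
                        (q4 <-> q1): β-rule — branch into q4, q1  //  ~q4, ~q1.
                          branch 1.1.2.1.1.1.1 (add q4, q1):
                            × closes — contains both q4 and ~q4.
                          branch 1.1.2.1.1.1.2 (add ~q4, ~q1):
                            ○ open, literals {q1=false, q2=false, q4=false, q5=true}.
                      branch 1.1.2.1.1.2 (add q3):
                        (q4 <-> q1): β-rule — branch into q4, q1  //  ~q4, ~q1.
                          branch 1.1.2.1.1.2.1 (add q4, q1):
                            × closes — contains both q4 and ~q4.
                          branch 1.1.2.1.1.2.2 (add ~q4, ~q1):
                            ○ open, literals {q1=false, q2=false, q3=true, q4=false, q5=true}.
                  branch 1.1.2.1.2 (add q4):
                    × closes — contains both q4 and ~q4.
              branch 1.1.2.2 (add ~~q4, q2):
                × closes — contains both q4 and ~q4.
      branch 1.2 (add ~(q3 | (~q5 -> q3)), ((q4 | (~q4 <-> q2)) | ~(((q4 <-> q1) | q4) & q5))):
        ~(q3 | (~q5 -> q3)): α-rule — add ~q3, ~(~q5 -> q3).
        ~(~q5 -> q3): α-rule — add ~q5, ~q3.
        ((q4 | (~q4 <-> q2)) | ~(((q4 <-> q1) | q4) & q5)): β-rule — branch into (q4 | (~q4 <-> q2))  //  ~(((q4 <-> q1) | q4) & q5).
          branch 1.2.1 (add (q4 | (~q4 <-> q2))):
            (q4 | (~q4 <-> q2)): β-rule — branch into q4  //  (~q4 <-> q2).
              branch 1.2.1.1 (add q4):
                ○ open, literals {q3=false, q4=true, q5=false}.
              branch 1.2.1.2 (add (~q4 <-> q2)):
                (~q4 <-> q2): β-rule — branch into ~q4, q2  //  ~~q4, ~q2.
                  branch 1.2.1.2.1 (add ~q4, q2):
                    ○ open, literals {q2=true, q3=false, q4=false, q5=false}.
                  branch 1.2.1.2.2 (add ~~q4, ~q2):
                    ○ open, literals {q2=false, q3=false, q4=true, q5=false}.
          branch 1.2.2 (add ~(((q4 <-> q1) | q4) & q5)):
            ~(((q4 <-> q1) | q4) & q5): β-rule — branch into ~((q4 <-> q1) | q4)  //  ~q5.
              branch 1.2.2.1 (add ~((q4 <-> q1) | q4)):
                ~((q4 <-> q1) | q4): α-rule — add ~(q4 <-> q1), ~q4.
                ~(q4 <-> q1): β-rule — branch into q4, ~q1  //  ~q4, q1.
                  branch 1.2.2.1.1 (add q4, ~q1):
                    × closes — contains both q4 and ~q4.
                  branch 1.2.2.1.2 (add ~q4, q1):
                    ○ open, literals {q1=true, q3=false, q4=false, q5=false}.
              branch 1.2.2.2 (add ~q5):
                ○ open, literals {q3=false, q5=false}.
  branch 2 (add (q1 -> ~q4)):
    (q1 -> ~q4): β-rule — branch into ~q1  //  ~q4.
      branch 2.1 (add ~q1):
        ○ open, literals {q1=false}.
      branch 2.2 (add ~q4):
        ○ open, literals {q4=false}.
8 branches closed, 10 open.
Each open branch fixes some atoms; the unmentioned ones are free. Counting distinct full assignments: branch {q1=false, q2=false, q3=true, q4=false, q5=true} (none free) contributes 1 new; branch {q1=false, q2=false, q4=false, q5=true} (q3) contributes 1 new; branch {q1=false, q2=false, q3=true, q4=false, q5=true} (none free) contributes 0 new; branch {q3=false, q4=true, q5=false} (q1, q2) contributes 4 new; branch {q2=true, q3=false, q4=false, q5=false} (q1) contributes 2 new; branch {q2=false, q3=false, q4=true, q5=false} (q1) contributes 0 new; branch {q1=true, q3=false, q4=false, q5=false} (q2) contributes 1 new; branch {q3=false, q5=false} (q1, q2, q4) contributes 1 new; branch {q1=false} (q2, q3, q4, q5) contributes 10 new; branch {q4=false} (q1, q2, q3, q5) contributes 6 new. Total: 26.

26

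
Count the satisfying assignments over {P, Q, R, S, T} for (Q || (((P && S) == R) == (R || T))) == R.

14

Initial set: {((Q || (((P && S) == R) == (R || T))) == R)}.
((Q || (((P && S) == R) == (R || T))) == R): β-rule — branch into (Q || (((P && S) == R) == (R || T))), R  //  !(Q || (((P && S) == R) == (R || T))), !R.
  branch 1 (add (Q || (((P && S) == R) == (R || T))), R):
    (Q || (((P && S) == R) == (R || T))): β-rule — branch into Q  //  (((P && S) == R) == (R || T)).
      branch 1.1 (add Q):
        ○ open, literals {Q=T, R=T}.
      branch 1.2 (add (((P && S) == R) == (R || T))):
        (((P && S) == R) == (R || T)): β-rule — branch into ((P && S) == R), (R || T)  //  !((P && S) == R), !(R || T).
          branch 1.2.1 (add ((P && S) == R), (R || T)):
            ((P && S) == R): β-rule — branch into (P && S), R  //  !(P && S), !R.
              branch 1.2.1.1 (add (P && S), R):
                (P && S): α-rule — add P, S.
                (R || T): β-rule — branch into R  //  T.
                  branch 1.2.1.1.1 (add R):
                    ○ open, literals {P=T, R=T, S=T}.
                  branch 1.2.1.1.2 (add T):
                    ○ open, literals {P=T, R=T, S=T, T=T}.
              branch 1.2.1.2 (add !(P && S), !R):
                × closes — contains both R and !R.
          branch 1.2.2 (add !((P && S) == R), !(R || T)):
            !(R || T): α-rule — add !R, !T.
            × closes — contains both R and !R.
  branch 2 (add !(Q || (((P && S) == R) == (R || T))), !R):
    !(Q || (((P && S) == R) == (R || T))): α-rule — add !Q, !(((P && S) == R) == (R || T)).
    !(((P && S) == R) == (R || T)): β-rule — branch into ((P && S) == R), !(R || T)  //  !((P && S) == R), (R || T).
      branch 2.1 (add ((P && S) == R), !(R || T)):
        !(R || T): α-rule — add !R, !T.
        ((P && S) == R): β-rule — branch into (P && S), R  //  !(P && S), !R.
          branch 2.1.1 (add (P && S), R):
            × closes — contains both R and !R.
          branch 2.1.2 (add !(P && S), !R):
            !(P && S): β-rule — branch into !P  //  !S.
              branch 2.1.2.1 (add !P):
                ○ open, literals {P=F, Q=F, R=F, T=F}.
              branch 2.1.2.2 (add !S):
                ○ open, literals {Q=F, R=F, S=F, T=F}.
      branch 2.2 (add !((P && S) == R), (R || T)):
        !((P && S) == R): β-rule — branch into (P && S), !R  //  !(P && S), R.
          branch 2.2.1 (add (P && S), !R):
            (P && S): α-rule — add P, S.
            (R || T): β-rule — branch into R  //  T.
              branch 2.2.1.1 (add R):
                × closes — contains both R and !R.
              branch 2.2.1.2 (add T):
                ○ open, literals {P=T, Q=F, R=F, S=T, T=T}.
          branch 2.2.2 (add !(P && S), R):
            × closes — contains both R and !R.
5 branches closed, 6 open.
Each open branch fixes some atoms; the unmentioned ones are free. Counting distinct full assignments: branch {Q=T, R=T} (P, S, T) contributes 8 new; branch {P=T, R=T, S=T} (Q, T) contributes 2 new; branch {P=T, R=T, S=T, T=T} (Q) contributes 0 new; branch {P=F, Q=F, R=F, T=F} (S) contributes 2 new; branch {Q=F, R=F, S=F, T=F} (P) contributes 1 new; branch {P=T, Q=F, R=F, S=T, T=T} (none free) contributes 1 new. Total: 14.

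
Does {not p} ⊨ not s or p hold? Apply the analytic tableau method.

No

Initial set: {not p; not (not s or p)}.
not (not s or p): α-rule — add not not s, not p.
○ open, literals {p=false, s=true}.
0 branches closed, 1 open.
An open branch gives a countermodel: p=false, s=true (unmentioned atoms arbitrary); the premises hold there but the conclusion fails.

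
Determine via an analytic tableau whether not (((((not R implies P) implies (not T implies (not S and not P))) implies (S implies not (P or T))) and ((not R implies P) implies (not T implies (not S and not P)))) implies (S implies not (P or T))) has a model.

Initial set: {not (((((not R implies P) implies (not T implies (not S and not P))) implies (S implies not (P or T))) and ((not R implies P) implies (not T implies (not S and not P)))) implies (S implies not (P or T)))}.
not (((((not R implies P) implies (not T implies (not S and not P))) implies (S implies not (P or T))) and ((not R implies P) implies (not T implies (not S and not P)))) implies (S implies not (P or T))): α-rule — add ((((not R implies P) implies (not T implies (not S and not P))) implies (S implies not (P or T))) and ((not R implies P) implies (not T implies (not S and not P)))), not (S implies not (P or T)).
((((not R implies P) implies (not T implies (not S and not P))) implies (S implies not (P or T))) and ((not R implies P) implies (not T implies (not S and not P)))): α-rule — add (((not R implies P) implies (not T implies (not S and not P))) implies (S implies not (P or T))), ((not R implies P) implies (not T implies (not S and not P))).
not (S implies not (P or T)): α-rule — add S, not not (P or T).
(((not R implies P) implies (not T implies (not S and not P))) implies (S implies not (P or T))): β-rule — branch into not ((not R implies P) implies (not T implies (not S and not P)))  //  (S implies not (P or T)).
  branch 1 (add not ((not R implies P) implies (not T implies (not S and not P)))):
    not ((not R implies P) implies (not T implies (not S and not P))): α-rule — add (not R implies P), not (not T implies (not S and not P)).
    not (not T implies (not S and not P)): α-rule — add not T, not (not S and not P).
    ((not R implies P) implies (not T implies (not S and not P))): β-rule — branch into not (not R implies P)  //  (not T implies (not S and not P)).
      branch 1.1 (add not (not R implies P)):
        not (not R implies P): α-rule — add not R, not P.
        not not (P or T): β-rule — branch into P  //  T.
          branch 1.1.1 (add P):
            × closes — contains both P and not P.
          branch 1.1.2 (add T):
            × closes — contains both T and not T.
      branch 1.2 (add (not T implies (not S and not P))):
        not not (P or T): β-rule — branch into P  //  T.
          branch 1.2.1 (add P):
            (not R implies P): β-rule — branch into not not R  //  P.
              branch 1.2.1.1 (add not not R):
                not (not S and not P): β-rule — branch into not not S  //  not not P.
                  branch 1.2.1.1.1 (add not not S):
                    (not T implies (not S and not P)): β-rule — branch into not not T  //  (not S and not P).
                      branch 1.2.1.1.1.1 (add not not T):
                        × closes — contains both T and not T.
                      branch 1.2.1.1.1.2 (add (not S and not P)):
                        (not S and not P): α-rule — add not S, not P.
                        × closes — contains both S and not S.
                  branch 1.2.1.1.2 (add not not P):
                    (not T implies (not S and not P)): β-rule — branch into not not T  //  (not S and not P).
                      branch 1.2.1.1.2.1 (add not not T):
                        × closes — contains both T and not T.
                      branch 1.2.1.1.2.2 (add (not S and not P)):
                        (not S and not P): α-rule — add not S, not P.
                        × closes — contains both S and not S.
              branch 1.2.1.2 (add P):
                not (not S and not P): β-rule — branch into not not S  //  not not P.
                  branch 1.2.1.2.1 (add not not S):
                    (not T implies (not S and not P)): β-rule — branch into not not T  //  (not S and not P).
                      branch 1.2.1.2.1.1 (add not not T):
                        × closes — contains both T and not T.
                      branch 1.2.1.2.1.2 (add (not S and not P)):
                        (not S and not P): α-rule — add not S, not P.
                        × closes — contains both S and not S.
                  branch 1.2.1.2.2 (add not not P):
                    (not T implies (not S and not P)): β-rule — branch into not not T  //  (not S and not P).
                      branch 1.2.1.2.2.1 (add not not T):
                        × closes — contains both T and not T.
                      branch 1.2.1.2.2.2 (add (not S and not P)):
                        (not S and not P): α-rule — add not S, not P.
                        × closes — contains both S and not S.
          branch 1.2.2 (add T):
            × closes — contains both T and not T.
  branch 2 (add (S implies not (P or T))):
    ((not R implies P) implies (not T implies (not S and not P))): β-rule — branch into not (not R implies P)  //  (not T implies (not S and not P)).
      branch 2.1 (add not (not R implies P)):
        not (not R implies P): α-rule — add not R, not P.
        not not (P or T): β-rule — branch into P  //  T.
          branch 2.1.1 (add P):
            × closes — contains both P and not P.
          branch 2.1.2 (add T):
            (S implies not (P or T)): β-rule — branch into not S  //  not (P or T).
              branch 2.1.2.1 (add not S):
                × closes — contains both S and not S.
              branch 2.1.2.2 (add not (P or T)):
                not (P or T): α-rule — add not P, not T.
                × closes — contains both T and not T.
      branch 2.2 (add (not T implies (not S and not P))):
        not not (P or T): β-rule — branch into P  //  T.
          branch 2.2.1 (add P):
            (S implies not (P or T)): β-rule — branch into not S  //  not (P or T).
              branch 2.2.1.1 (add not S):
                × closes — contains both S and not S.
              branch 2.2.1.2 (add not (P or T)):
                not (P or T): α-rule — add not P, not T.
                × closes — contains both P and not P.
          branch 2.2.2 (add T):
            (S implies not (P or T)): β-rule — branch into not S  //  not (P or T).
              branch 2.2.2.1 (add not S):
                × closes — contains both S and not S.
              branch 2.2.2.2 (add not (P or T)):
                not (P or T): α-rule — add not P, not T.
                × closes — contains both T and not T.
All 18 branches close.
Every branch closed; the formula is unsatisfiable.

Unsatisfiable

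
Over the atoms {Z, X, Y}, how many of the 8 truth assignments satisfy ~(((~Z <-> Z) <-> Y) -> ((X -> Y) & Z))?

3

Initial set: {~(((~Z <-> Z) <-> Y) -> ((X -> Y) & Z))}.
~(((~Z <-> Z) <-> Y) -> ((X -> Y) & Z)): α-rule — add ((~Z <-> Z) <-> Y), ~((X -> Y) & Z).
((~Z <-> Z) <-> Y): β-rule — branch into (~Z <-> Z), Y  //  ~(~Z <-> Z), ~Y.
  branch 1 (add (~Z <-> Z), Y):
    ~((X -> Y) & Z): β-rule — branch into ~(X -> Y)  //  ~Z.
      branch 1.1 (add ~(X -> Y)):
        ~(X -> Y): α-rule — add X, ~Y.
        × closes — contains both Y and ~Y.
      branch 1.2 (add ~Z):
        (~Z <-> Z): β-rule — branch into ~Z, Z  //  ~~Z, ~Z.
          branch 1.2.1 (add ~Z, Z):
            × closes — contains both Z and ~Z.
          branch 1.2.2 (add ~~Z, ~Z):
            × closes — contains both Z and ~Z.
  branch 2 (add ~(~Z <-> Z), ~Y):
    ~((X -> Y) & Z): β-rule — branch into ~(X -> Y)  //  ~Z.
      branch 2.1 (add ~(X -> Y)):
        ~(X -> Y): α-rule — add X, ~Y.
        ~(~Z <-> Z): β-rule — branch into ~Z, ~Z  //  ~~Z, Z.
          branch 2.1.1 (add ~Z, ~Z):
            ○ open, literals {X=1, Y=0, Z=0}.
          branch 2.1.2 (add ~~Z, Z):
            ○ open, literals {X=1, Y=0, Z=1}.
      branch 2.2 (add ~Z):
        ~(~Z <-> Z): β-rule — branch into ~Z, ~Z  //  ~~Z, Z.
          branch 2.2.1 (add ~Z, ~Z):
            ○ open, literals {Y=0, Z=0}.
          branch 2.2.2 (add ~~Z, Z):
            × closes — contains both Z and ~Z.
4 branches closed, 3 open.
Each open branch fixes some atoms; the unmentioned ones are free. Counting distinct full assignments: branch {X=1, Y=0, Z=0} (none free) contributes 1 new; branch {X=1, Y=0, Z=1} (none free) contributes 1 new; branch {Y=0, Z=0} (X) contributes 1 new. Total: 3.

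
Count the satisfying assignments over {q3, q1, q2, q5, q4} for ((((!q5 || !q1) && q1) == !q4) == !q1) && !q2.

Initial set: {(((((!q5 || !q1) && q1) == !q4) == !q1) && !q2)}.
(((((!q5 || !q1) && q1) == !q4) == !q1) && !q2): α-rule — add ((((!q5 || !q1) && q1) == !q4) == !q1), !q2.
((((!q5 || !q1) && q1) == !q4) == !q1): β-rule — branch into (((!q5 || !q1) && q1) == !q4), !q1  //  !(((!q5 || !q1) && q1) == !q4), !!q1.
  branch 1 (add (((!q5 || !q1) && q1) == !q4), !q1):
    (((!q5 || !q1) && q1) == !q4): β-rule — branch into ((!q5 || !q1) && q1), !q4  //  !((!q5 || !q1) && q1), !!q4.
      branch 1.1 (add ((!q5 || !q1) && q1), !q4):
        ((!q5 || !q1) && q1): α-rule — add (!q5 || !q1), q1.
        × closes — contains both q1 and !q1.
      branch 1.2 (add !((!q5 || !q1) && q1), !!q4):
        !((!q5 || !q1) && q1): β-rule — branch into !(!q5 || !q1)  //  !q1.
          branch 1.2.1 (add !(!q5 || !q1)):
            !(!q5 || !q1): α-rule — add !!q5, !!q1.
            × closes — contains both q1 and !q1.
          branch 1.2.2 (add !q1):
            ○ open, literals {q1=F, q2=F, q4=T}.
  branch 2 (add !(((!q5 || !q1) && q1) == !q4), !!q1):
    !(((!q5 || !q1) && q1) == !q4): β-rule — branch into ((!q5 || !q1) && q1), !!q4  //  !((!q5 || !q1) && q1), !q4.
      branch 2.1 (add ((!q5 || !q1) && q1), !!q4):
        ((!q5 || !q1) && q1): α-rule — add (!q5 || !q1), q1.
        (!q5 || !q1): β-rule — branch into !q5  //  !q1.
          branch 2.1.1 (add !q5):
            ○ open, literals {q1=T, q2=F, q4=T, q5=F}.
          branch 2.1.2 (add !q1):
            × closes — contains both q1 and !q1.
      branch 2.2 (add !((!q5 || !q1) && q1), !q4):
        !((!q5 || !q1) && q1): β-rule — branch into !(!q5 || !q1)  //  !q1.
          branch 2.2.1 (add !(!q5 || !q1)):
            !(!q5 || !q1): α-rule — add !!q5, !!q1.
            ○ open, literals {q1=T, q2=F, q4=F, q5=T}.
          branch 2.2.2 (add !q1):
            × closes — contains both q1 and !q1.
4 branches closed, 3 open.
Each open branch fixes some atoms; the unmentioned ones are free. Counting distinct full assignments: branch {q1=F, q2=F, q4=T} (q3, q5) contributes 4 new; branch {q1=T, q2=F, q4=T, q5=F} (q3) contributes 2 new; branch {q1=T, q2=F, q4=F, q5=T} (q3) contributes 2 new. Total: 8.

8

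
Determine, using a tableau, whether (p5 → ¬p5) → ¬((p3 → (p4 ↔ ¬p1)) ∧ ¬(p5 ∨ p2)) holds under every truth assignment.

Not valid

Assume the negation and expand:
Initial set: {F ((p5 → ¬p5) → ¬((p3 → (p4 ↔ ¬p1)) ∧ ¬(p5 ∨ p2)))}.
F ((p5 → ¬p5) → ¬((p3 → (p4 ↔ ¬p1)) ∧ ¬(p5 ∨ p2))): α-rule — add T (p5 → ¬p5), F ¬((p3 → (p4 ↔ ¬p1)) ∧ ¬(p5 ∨ p2)).
F ¬((p3 → (p4 ↔ ¬p1)) ∧ ¬(p5 ∨ p2)): α-rule — add T (p3 → (p4 ↔ ¬p1)), T ¬(p5 ∨ p2).
T ¬(p5 ∨ p2): α-rule — add F p5, F p2.
T (p5 → ¬p5): β-rule — branch into F p5  //  T ¬p5.
  branch 1 (add F p5):
    T (p3 → (p4 ↔ ¬p1)): β-rule — branch into F p3  //  T (p4 ↔ ¬p1).
      branch 1.1 (add F p3):
        ○ open, literals {p2=0, p3=0, p5=0}.
      branch 1.2 (add T (p4 ↔ ¬p1)):
        T (p4 ↔ ¬p1): β-rule — branch into T p4, T ¬p1  //  F p4, F ¬p1.
          branch 1.2.1 (add T p4, T ¬p1):
            ○ open, literals {p1=0, p2=0, p4=1, p5=0}.
          branch 1.2.2 (add F p4, F ¬p1):
            ○ open, literals {p1=1, p2=0, p4=0, p5=0}.
  branch 2 (add T ¬p5):
    T (p3 → (p4 ↔ ¬p1)): β-rule — branch into F p3  //  T (p4 ↔ ¬p1).
      branch 2.1 (add F p3):
        ○ open, literals {p2=0, p3=0, p5=0}.
      branch 2.2 (add T (p4 ↔ ¬p1)):
        T (p4 ↔ ¬p1): β-rule — branch into T p4, T ¬p1  //  F p4, F ¬p1.
          branch 2.2.1 (add T p4, T ¬p1):
            ○ open, literals {p1=0, p2=0, p4=1, p5=0}.
          branch 2.2.2 (add F p4, F ¬p1):
            ○ open, literals {p1=1, p2=0, p4=0, p5=0}.
0 branches closed, 6 open.
An open branch gives a countermodel: p2=0, p3=0, p5=0 (unmentioned atoms arbitrary); under it the original formula is false.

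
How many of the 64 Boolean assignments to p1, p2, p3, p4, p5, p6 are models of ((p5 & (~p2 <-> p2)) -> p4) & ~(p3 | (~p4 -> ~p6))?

Initial set: {(((p5 & (~p2 <-> p2)) -> p4) & ~(p3 | (~p4 -> ~p6)))}.
(((p5 & (~p2 <-> p2)) -> p4) & ~(p3 | (~p4 -> ~p6))): α-rule — add ((p5 & (~p2 <-> p2)) -> p4), ~(p3 | (~p4 -> ~p6)).
~(p3 | (~p4 -> ~p6)): α-rule — add ~p3, ~(~p4 -> ~p6).
~(~p4 -> ~p6): α-rule — add ~p4, ~~p6.
((p5 & (~p2 <-> p2)) -> p4): β-rule — branch into ~(p5 & (~p2 <-> p2))  //  p4.
  branch 1 (add ~(p5 & (~p2 <-> p2))):
    ~(p5 & (~p2 <-> p2)): β-rule — branch into ~p5  //  ~(~p2 <-> p2).
      branch 1.1 (add ~p5):
        ○ open, literals {p3=0, p4=0, p5=0, p6=1}.
      branch 1.2 (add ~(~p2 <-> p2)):
        ~(~p2 <-> p2): β-rule — branch into ~p2, ~p2  //  ~~p2, p2.
          branch 1.2.1 (add ~p2, ~p2):
            ○ open, literals {p2=0, p3=0, p4=0, p6=1}.
          branch 1.2.2 (add ~~p2, p2):
            ○ open, literals {p2=1, p3=0, p4=0, p6=1}.
  branch 2 (add p4):
    × closes — contains both p4 and ~p4.
1 branch closed, 3 open.
Each open branch fixes some atoms; the unmentioned ones are free. Counting distinct full assignments: branch {p3=0, p4=0, p5=0, p6=1} (p1, p2) contributes 4 new; branch {p2=0, p3=0, p4=0, p6=1} (p1, p5) contributes 2 new; branch {p2=1, p3=0, p4=0, p6=1} (p1, p5) contributes 2 new. Total: 8.

8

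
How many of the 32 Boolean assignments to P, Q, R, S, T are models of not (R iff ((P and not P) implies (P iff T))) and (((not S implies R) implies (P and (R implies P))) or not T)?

14

Initial set: {(not (R iff ((P and not P) implies (P iff T))) and (((not S implies R) implies (P and (R implies P))) or not T))}.
(not (R iff ((P and not P) implies (P iff T))) and (((not S implies R) implies (P and (R implies P))) or not T)): α-rule — add not (R iff ((P and not P) implies (P iff T))), (((not S implies R) implies (P and (R implies P))) or not T).
not (R iff ((P and not P) implies (P iff T))): β-rule — branch into R, not ((P and not P) implies (P iff T))  //  not R, ((P and not P) implies (P iff T)).
  branch 1 (add R, not ((P and not P) implies (P iff T))):
    not ((P and not P) implies (P iff T)): α-rule — add (P and not P), not (P iff T).
    (P and not P): α-rule — add P, not P.
    × closes — contains both P and not P.
  branch 2 (add not R, ((P and not P) implies (P iff T))):
    (((not S implies R) implies (P and (R implies P))) or not T): β-rule — branch into ((not S implies R) implies (P and (R implies P)))  //  not T.
      branch 2.1 (add ((not S implies R) implies (P and (R implies P)))):
        ((P and not P) implies (P iff T)): β-rule — branch into not (P and not P)  //  (P iff T).
          branch 2.1.1 (add not (P and not P)):
            ((not S implies R) implies (P and (R implies P))): β-rule — branch into not (not S implies R)  //  (P and (R implies P)).
              branch 2.1.1.1 (add not (not S implies R)):
                not (not S implies R): α-rule — add not S, not R.
                not (P and not P): β-rule — branch into not P  //  not not P.
                  branch 2.1.1.1.1 (add not P):
                    ○ open, literals {P=0, R=0, S=0}.
                  branch 2.1.1.1.2 (add not not P):
                    ○ open, literals {P=1, R=0, S=0}.
              branch 2.1.1.2 (add (P and (R implies P))):
                (P and (R implies P)): α-rule — add P, (R implies P).
                not (P and not P): β-rule — branch into not P  //  not not P.
                  branch 2.1.1.2.1 (add not P):
                    × closes — contains both P and not P.
                  branch 2.1.1.2.2 (add not not P):
                    (R implies P): β-rule — branch into not R  //  P.
                      branch 2.1.1.2.2.1 (add not R):
                        ○ open, literals {P=1, R=0}.
                      branch 2.1.1.2.2.2 (add P):
                        ○ open, literals {P=1, R=0}.
          branch 2.1.2 (add (P iff T)):
            ((not S implies R) implies (P and (R implies P))): β-rule — branch into not (not S implies R)  //  (P and (R implies P)).
              branch 2.1.2.1 (add not (not S implies R)):
                not (not S implies R): α-rule — add not S, not R.
                (P iff T): β-rule — branch into P, T  //  not P, not T.
                  branch 2.1.2.1.1 (add P, T):
                    ○ open, literals {P=1, R=0, S=0, T=1}.
                  branch 2.1.2.1.2 (add not P, not T):
                    ○ open, literals {P=0, R=0, S=0, T=0}.
              branch 2.1.2.2 (add (P and (R implies P))):
                (P and (R implies P)): α-rule — add P, (R implies P).
                (P iff T): β-rule — branch into P, T  //  not P, not T.
                  branch 2.1.2.2.1 (add P, T):
                    (R implies P): β-rule — branch into not R  //  P.
                      branch 2.1.2.2.1.1 (add not R):
                        ○ open, literals {P=1, R=0, T=1}.
                      branch 2.1.2.2.1.2 (add P):
                        ○ open, literals {P=1, R=0, T=1}.
                  branch 2.1.2.2.2 (add not P, not T):
                    × closes — contains both P and not P.
      branch 2.2 (add not T):
        ((P and not P) implies (P iff T)): β-rule — branch into not (P and not P)  //  (P iff T).
          branch 2.2.1 (add not (P and not P)):
            not (P and not P): β-rule — branch into not P  //  not not P.
              branch 2.2.1.1 (add not P):
                ○ open, literals {P=0, R=0, T=0}.
              branch 2.2.1.2 (add not not P):
                ○ open, literals {P=1, R=0, T=0}.
          branch 2.2.2 (add (P iff T)):
            (P iff T): β-rule — branch into P, T  //  not P, not T.
              branch 2.2.2.1 (add P, T):
                × closes — contains both T and not T.
              branch 2.2.2.2 (add not P, not T):
                ○ open, literals {P=0, R=0, T=0}.
4 branches closed, 11 open.
Each open branch fixes some atoms; the unmentioned ones are free. Counting distinct full assignments: branch {P=0, R=0, S=0} (Q, T) contributes 4 new; branch {P=1, R=0, S=0} (Q, T) contributes 4 new; branch {P=1, R=0} (Q, S, T) contributes 4 new; branch {P=1, R=0} (Q, S, T) contributes 0 new; branch {P=1, R=0, S=0, T=1} (Q) contributes 0 new; branch {P=0, R=0, S=0, T=0} (Q) contributes 0 new; branch {P=1, R=0, T=1} (Q, S) contributes 0 new; branch {P=1, R=0, T=1} (Q, S) contributes 0 new; branch {P=0, R=0, T=0} (Q, S) contributes 2 new; branch {P=1, R=0, T=0} (Q, S) contributes 0 new; branch {P=0, R=0, T=0} (Q, S) contributes 0 new. Total: 14.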